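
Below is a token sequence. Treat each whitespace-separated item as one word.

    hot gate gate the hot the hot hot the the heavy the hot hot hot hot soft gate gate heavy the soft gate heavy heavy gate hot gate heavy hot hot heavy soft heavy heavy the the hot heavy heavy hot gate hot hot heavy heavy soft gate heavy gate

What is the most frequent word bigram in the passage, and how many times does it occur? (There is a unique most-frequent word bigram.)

Bigram frequencies (highest first):
  hot hot: 6
  the hot: 4
  gate heavy: 4
  heavy heavy: 4
  hot gate: 3
  heavy the: 3
  … (14 more, each ≤ 3)

"hot hot", 6 times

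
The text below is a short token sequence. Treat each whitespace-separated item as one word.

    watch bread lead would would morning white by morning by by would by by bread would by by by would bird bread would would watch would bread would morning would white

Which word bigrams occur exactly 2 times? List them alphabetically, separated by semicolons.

Bigram counts meeting the condition (exactly 2 times):
  by would: 2
  would by: 2
  would morning: 2
  would would: 2

by would; would by; would morning; would would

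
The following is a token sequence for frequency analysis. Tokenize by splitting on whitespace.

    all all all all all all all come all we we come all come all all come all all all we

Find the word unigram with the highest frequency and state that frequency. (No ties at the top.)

"all", 14 times

Unigram frequencies (highest first):
  all: 14
  come: 4
  we: 3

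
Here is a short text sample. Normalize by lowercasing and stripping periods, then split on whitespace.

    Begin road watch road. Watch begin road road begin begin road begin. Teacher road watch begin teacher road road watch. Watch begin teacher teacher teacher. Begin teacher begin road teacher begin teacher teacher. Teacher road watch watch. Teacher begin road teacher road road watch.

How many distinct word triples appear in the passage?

30

44 tokens → 42 trigram windows in total.
Repeated trigrams (each contributes count−1 duplicates):
  begin road teacher: 2
  begin teacher road: 2
  begin teacher teacher: 2
  road road watch: 2
  road watch begin: 2
  road watch watch: 2
  teacher begin road: 2
  teacher begin teacher: 2
  … (4 more repeated)
12 duplicate windows → 42 − 12 = 30 distinct.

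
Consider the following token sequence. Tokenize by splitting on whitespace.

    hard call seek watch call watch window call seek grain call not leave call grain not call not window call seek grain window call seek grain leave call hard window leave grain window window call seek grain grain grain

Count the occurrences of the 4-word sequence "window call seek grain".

Scanning the 36 overlapping 4-gram windows for "window call seek grain":
  position 7–10: window call seek grain
  position 19–22: window call seek grain
  position 23–26: window call seek grain
  position 34–37: window call seek grain

4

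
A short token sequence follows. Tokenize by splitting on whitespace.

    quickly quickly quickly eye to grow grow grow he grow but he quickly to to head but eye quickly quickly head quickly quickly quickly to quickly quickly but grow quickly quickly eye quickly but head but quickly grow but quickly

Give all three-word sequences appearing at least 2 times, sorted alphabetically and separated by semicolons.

quickly quickly eye; quickly quickly quickly

Trigram counts meeting the condition (at least 2 times):
  quickly quickly eye: 2
  quickly quickly quickly: 2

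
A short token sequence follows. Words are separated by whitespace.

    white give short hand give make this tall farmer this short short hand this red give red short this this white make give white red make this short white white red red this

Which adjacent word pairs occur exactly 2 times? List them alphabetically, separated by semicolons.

Bigram counts meeting the condition (exactly 2 times):
  make this: 2
  short hand: 2
  this short: 2
  white red: 2

make this; short hand; this short; white red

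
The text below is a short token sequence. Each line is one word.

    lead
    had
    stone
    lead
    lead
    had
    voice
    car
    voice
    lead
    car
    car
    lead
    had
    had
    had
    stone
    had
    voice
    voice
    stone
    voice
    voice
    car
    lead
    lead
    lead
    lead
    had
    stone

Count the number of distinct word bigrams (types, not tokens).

30 tokens → 29 bigram windows in total.
Repeated bigrams (each contributes count−1 duplicates):
  lead had: 4
  lead lead: 4
  had stone: 3
  car lead: 2
  had had: 2
  had voice: 2
  voice car: 2
  voice voice: 2
13 duplicate windows → 29 − 13 = 16 distinct.

16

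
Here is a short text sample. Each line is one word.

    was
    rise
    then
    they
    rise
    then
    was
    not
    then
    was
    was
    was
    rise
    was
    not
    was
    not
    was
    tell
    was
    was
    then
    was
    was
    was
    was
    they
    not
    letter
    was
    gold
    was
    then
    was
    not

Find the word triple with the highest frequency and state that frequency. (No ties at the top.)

Trigram frequencies (highest first):
  was was was: 3
  then was not: 2
  then was was: 2
  was not was: 2
  was then was: 2
  was rise then: 1
  … (21 more, each ≤ 1)

"was was was", 3 times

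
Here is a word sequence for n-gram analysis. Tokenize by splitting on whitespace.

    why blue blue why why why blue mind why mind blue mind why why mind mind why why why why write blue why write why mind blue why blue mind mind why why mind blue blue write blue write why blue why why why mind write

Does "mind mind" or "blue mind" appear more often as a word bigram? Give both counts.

"mind mind": 2 occurrences
"blue mind": 3 occurrences

"blue mind" (3 vs 2)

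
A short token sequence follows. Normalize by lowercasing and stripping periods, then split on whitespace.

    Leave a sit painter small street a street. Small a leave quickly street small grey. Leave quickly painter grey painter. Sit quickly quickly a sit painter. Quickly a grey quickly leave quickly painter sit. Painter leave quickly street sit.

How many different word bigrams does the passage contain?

27

39 tokens → 38 bigram windows in total.
Repeated bigrams (each contributes count−1 duplicates):
  leave quickly: 4
  sit painter: 3
  a sit: 2
  painter sit: 2
  quickly a: 2
  quickly painter: 2
  quickly street: 2
  street small: 2
11 duplicate windows → 38 − 11 = 27 distinct.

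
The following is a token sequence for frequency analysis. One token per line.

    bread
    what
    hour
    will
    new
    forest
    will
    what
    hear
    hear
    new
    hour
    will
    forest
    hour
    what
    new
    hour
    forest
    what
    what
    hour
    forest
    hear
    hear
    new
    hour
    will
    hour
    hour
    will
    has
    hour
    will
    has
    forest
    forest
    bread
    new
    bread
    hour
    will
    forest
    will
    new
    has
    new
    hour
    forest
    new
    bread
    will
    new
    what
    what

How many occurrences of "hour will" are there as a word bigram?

Scanning the 54 overlapping bigram windows for "hour will":
  position 3–4: hour will
  position 12–13: hour will
  position 27–28: hour will
  position 30–31: hour will
  position 33–34: hour will
  position 41–42: hour will

6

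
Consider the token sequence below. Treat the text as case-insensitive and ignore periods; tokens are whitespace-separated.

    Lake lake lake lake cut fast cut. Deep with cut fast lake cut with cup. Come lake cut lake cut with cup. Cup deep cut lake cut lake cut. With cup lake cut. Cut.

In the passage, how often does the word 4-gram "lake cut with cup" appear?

Scanning the 31 overlapping 4-gram windows for "lake cut with cup":
  position 12–15: lake cut with cup
  position 19–22: lake cut with cup
  position 28–31: lake cut with cup

3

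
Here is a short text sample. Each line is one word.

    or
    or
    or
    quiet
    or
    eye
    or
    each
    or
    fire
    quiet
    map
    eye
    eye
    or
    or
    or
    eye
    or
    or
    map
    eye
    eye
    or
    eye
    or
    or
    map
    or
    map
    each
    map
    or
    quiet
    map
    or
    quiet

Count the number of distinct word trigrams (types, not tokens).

26

37 tokens → 35 trigram windows in total.
Repeated trigrams (each contributes count−1 duplicates):
  eye or or: 3
  or eye or: 3
  eye eye or: 2
  map eye eye: 2
  map or quiet: 2
  or or map: 2
  or or or: 2
9 duplicate windows → 35 − 9 = 26 distinct.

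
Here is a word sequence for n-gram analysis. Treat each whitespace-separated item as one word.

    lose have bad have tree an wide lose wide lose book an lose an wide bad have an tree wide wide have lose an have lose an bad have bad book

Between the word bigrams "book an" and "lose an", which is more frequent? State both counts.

"lose an" (3 vs 1)

"book an": 1 occurrence
"lose an": 3 occurrences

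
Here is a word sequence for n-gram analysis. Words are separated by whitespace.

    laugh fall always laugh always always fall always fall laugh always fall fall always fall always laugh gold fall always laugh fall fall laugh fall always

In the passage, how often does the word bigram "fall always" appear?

6

Scanning the 25 overlapping bigram windows for "fall always":
  position 2–3: fall always
  position 7–8: fall always
  position 13–14: fall always
  position 15–16: fall always
  position 19–20: fall always
  position 25–26: fall always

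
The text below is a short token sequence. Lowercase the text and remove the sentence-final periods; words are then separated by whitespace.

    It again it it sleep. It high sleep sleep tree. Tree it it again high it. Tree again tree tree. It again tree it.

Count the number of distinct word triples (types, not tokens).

24 tokens → 22 trigram windows in total.
Repeated trigrams (each contributes count−1 duplicates):
  tree tree it: 2
1 duplicate windows → 22 − 1 = 21 distinct.

21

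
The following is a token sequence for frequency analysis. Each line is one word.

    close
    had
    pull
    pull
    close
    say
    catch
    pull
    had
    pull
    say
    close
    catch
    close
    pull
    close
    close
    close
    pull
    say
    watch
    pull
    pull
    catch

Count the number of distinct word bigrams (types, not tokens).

17

24 tokens → 23 bigram windows in total.
Repeated bigrams (each contributes count−1 duplicates):
  close close: 2
  close pull: 2
  had pull: 2
  pull close: 2
  pull pull: 2
  pull say: 2
6 duplicate windows → 23 − 6 = 17 distinct.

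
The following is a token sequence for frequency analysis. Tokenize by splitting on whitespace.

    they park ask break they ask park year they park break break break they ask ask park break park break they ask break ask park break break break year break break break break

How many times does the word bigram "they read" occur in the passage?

0

Scanning the 32 overlapping bigram windows for "they read":
  (none found)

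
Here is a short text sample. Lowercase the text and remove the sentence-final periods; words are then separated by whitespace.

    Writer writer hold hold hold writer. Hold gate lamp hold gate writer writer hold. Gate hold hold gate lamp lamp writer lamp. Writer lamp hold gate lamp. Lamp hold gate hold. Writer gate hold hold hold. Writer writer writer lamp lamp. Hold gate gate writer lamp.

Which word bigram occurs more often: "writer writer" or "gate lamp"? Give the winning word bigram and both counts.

"writer writer": 4 occurrences
"gate lamp": 3 occurrences

"writer writer" (4 vs 3)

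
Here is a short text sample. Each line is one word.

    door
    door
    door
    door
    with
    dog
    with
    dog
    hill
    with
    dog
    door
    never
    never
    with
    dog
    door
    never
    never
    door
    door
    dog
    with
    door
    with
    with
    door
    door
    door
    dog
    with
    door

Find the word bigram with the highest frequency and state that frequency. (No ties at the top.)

Bigram frequencies (highest first):
  door door: 6
  with dog: 4
  dog with: 3
  with door: 3
  door with: 2
  dog door: 2
  … (8 more, each ≤ 2)

"door door", 6 times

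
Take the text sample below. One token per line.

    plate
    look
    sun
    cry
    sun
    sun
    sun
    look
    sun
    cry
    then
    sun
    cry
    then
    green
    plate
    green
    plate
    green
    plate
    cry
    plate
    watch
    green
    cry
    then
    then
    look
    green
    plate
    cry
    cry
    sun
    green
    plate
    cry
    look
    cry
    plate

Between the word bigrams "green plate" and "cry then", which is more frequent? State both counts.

"green plate" (5 vs 3)

"green plate": 5 occurrences
"cry then": 3 occurrences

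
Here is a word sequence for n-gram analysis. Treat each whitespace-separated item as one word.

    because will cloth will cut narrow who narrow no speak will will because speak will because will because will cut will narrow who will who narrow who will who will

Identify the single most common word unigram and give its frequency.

Unigram frequencies (highest first):
  will: 11
  who: 5
  because: 4
  narrow: 4
  cut: 2
  speak: 2
  … (2 more, each ≤ 1)

"will", 11 times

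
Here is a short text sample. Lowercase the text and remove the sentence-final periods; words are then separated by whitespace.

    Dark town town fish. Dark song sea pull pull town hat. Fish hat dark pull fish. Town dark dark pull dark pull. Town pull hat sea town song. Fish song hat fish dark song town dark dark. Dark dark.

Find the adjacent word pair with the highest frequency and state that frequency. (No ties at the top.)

Bigram frequencies (highest first):
  dark dark: 4
  dark pull: 3
  fish dark: 2
  dark song: 2
  pull town: 2
  hat fish: 2
  … (22 more, each ≤ 2)

"dark dark", 4 times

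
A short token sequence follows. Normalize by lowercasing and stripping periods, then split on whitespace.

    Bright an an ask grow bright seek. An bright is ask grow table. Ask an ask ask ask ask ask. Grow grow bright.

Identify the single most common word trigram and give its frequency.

Trigram frequencies (highest first):
  ask ask ask: 3
  bright an an: 1
  an an ask: 1
  an ask grow: 1
  ask grow bright: 1
  grow bright seek: 1
  … (13 more, each ≤ 1)

"ask ask ask", 3 times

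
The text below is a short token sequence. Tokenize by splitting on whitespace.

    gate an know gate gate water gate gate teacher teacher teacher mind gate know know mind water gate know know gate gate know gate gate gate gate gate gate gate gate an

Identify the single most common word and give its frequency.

Unigram frequencies (highest first):
  gate: 17
  know: 6
  teacher: 3
  an: 2
  water: 2
  mind: 2

"gate", 17 times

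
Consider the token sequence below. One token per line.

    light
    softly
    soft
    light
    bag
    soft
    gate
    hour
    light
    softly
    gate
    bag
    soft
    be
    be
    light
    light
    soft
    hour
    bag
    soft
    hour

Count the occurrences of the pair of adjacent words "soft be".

1

Scanning the 21 overlapping bigram windows for "soft be":
  position 13–14: soft be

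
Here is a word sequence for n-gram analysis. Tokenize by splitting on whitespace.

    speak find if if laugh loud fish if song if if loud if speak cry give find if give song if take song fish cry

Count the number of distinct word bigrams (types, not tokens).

21

25 tokens → 24 bigram windows in total.
Repeated bigrams (each contributes count−1 duplicates):
  find if: 2
  if if: 2
  song if: 2
3 duplicate windows → 24 − 3 = 21 distinct.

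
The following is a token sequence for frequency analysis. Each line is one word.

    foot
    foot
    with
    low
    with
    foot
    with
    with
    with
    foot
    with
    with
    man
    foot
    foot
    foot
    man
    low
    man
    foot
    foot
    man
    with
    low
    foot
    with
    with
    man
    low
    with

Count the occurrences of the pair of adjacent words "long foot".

Scanning the 29 overlapping bigram windows for "long foot":
  (none found)

0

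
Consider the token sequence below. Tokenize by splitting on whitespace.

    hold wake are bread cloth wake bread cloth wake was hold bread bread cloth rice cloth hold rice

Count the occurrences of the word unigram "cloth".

Scanning the 18 tokens for "cloth":
  position 5: cloth
  position 8: cloth
  position 14: cloth
  position 16: cloth

4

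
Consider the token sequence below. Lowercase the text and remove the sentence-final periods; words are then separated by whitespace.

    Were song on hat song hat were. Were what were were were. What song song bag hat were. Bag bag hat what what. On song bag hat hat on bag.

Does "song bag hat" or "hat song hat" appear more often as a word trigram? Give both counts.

"song bag hat": 2 occurrences
"hat song hat": 1 occurrence

"song bag hat" (2 vs 1)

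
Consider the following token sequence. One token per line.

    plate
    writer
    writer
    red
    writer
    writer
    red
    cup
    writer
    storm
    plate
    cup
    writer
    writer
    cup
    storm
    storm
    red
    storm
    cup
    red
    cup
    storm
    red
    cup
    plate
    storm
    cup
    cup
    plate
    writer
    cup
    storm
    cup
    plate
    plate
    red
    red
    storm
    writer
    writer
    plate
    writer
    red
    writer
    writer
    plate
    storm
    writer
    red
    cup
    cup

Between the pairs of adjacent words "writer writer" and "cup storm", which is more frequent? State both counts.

"writer writer" (5 vs 3)

"writer writer": 5 occurrences
"cup storm": 3 occurrences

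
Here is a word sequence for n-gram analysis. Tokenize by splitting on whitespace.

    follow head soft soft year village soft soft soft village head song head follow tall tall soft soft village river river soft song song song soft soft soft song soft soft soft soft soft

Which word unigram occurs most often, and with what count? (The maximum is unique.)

Unigram frequencies (highest first):
  soft: 16
  song: 5
  head: 3
  village: 3
  follow: 2
  tall: 2
  … (2 more, each ≤ 2)

"soft", 16 times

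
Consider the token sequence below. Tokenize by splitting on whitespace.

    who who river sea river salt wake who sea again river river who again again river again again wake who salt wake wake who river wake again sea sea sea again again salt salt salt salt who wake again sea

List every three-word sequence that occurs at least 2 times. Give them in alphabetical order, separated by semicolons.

Trigram counts meeting the condition (at least 2 times):
  salt salt salt: 2
  wake again sea: 2

salt salt salt; wake again sea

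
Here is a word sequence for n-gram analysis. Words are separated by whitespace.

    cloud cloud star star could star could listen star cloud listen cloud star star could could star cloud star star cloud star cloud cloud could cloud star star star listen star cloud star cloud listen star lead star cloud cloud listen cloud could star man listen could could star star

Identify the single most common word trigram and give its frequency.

"cloud star star", 4 times

Trigram frequencies (highest first):
  cloud star star: 4
  star cloud star: 3
  star star could: 2
  listen star cloud: 2
  star cloud listen: 2
  cloud listen cloud: 2
  … (30 more, each ≤ 2)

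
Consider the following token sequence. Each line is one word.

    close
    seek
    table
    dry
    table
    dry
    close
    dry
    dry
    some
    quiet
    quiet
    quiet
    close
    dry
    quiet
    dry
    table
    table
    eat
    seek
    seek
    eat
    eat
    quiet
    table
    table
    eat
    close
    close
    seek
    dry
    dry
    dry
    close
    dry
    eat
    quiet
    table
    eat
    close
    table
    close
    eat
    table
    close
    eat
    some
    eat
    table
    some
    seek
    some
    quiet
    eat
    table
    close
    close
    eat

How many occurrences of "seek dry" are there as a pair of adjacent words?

1

Scanning the 58 overlapping bigram windows for "seek dry":
  position 31–32: seek dry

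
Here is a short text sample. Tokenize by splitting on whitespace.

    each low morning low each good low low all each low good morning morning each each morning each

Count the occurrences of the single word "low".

5

Scanning the 18 tokens for "low":
  position 2: low
  position 4: low
  position 7: low
  position 8: low
  position 11: low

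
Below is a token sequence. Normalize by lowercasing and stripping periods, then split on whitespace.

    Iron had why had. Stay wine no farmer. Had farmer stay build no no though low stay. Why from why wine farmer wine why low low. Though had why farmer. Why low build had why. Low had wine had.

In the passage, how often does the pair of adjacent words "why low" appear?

3

Scanning the 38 overlapping bigram windows for "why low":
  position 24–25: why low
  position 31–32: why low
  position 35–36: why low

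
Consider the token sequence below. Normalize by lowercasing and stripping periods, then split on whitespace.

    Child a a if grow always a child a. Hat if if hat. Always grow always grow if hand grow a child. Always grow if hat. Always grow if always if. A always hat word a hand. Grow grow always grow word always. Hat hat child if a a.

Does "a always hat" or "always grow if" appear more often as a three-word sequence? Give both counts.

"a always hat": 1 occurrence
"always grow if": 3 occurrences

"always grow if" (3 vs 1)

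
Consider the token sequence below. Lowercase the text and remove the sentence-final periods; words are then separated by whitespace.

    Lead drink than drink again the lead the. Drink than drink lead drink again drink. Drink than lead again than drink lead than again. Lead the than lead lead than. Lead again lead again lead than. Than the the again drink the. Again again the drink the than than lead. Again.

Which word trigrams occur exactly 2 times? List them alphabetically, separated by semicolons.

drink than drink; lead again lead; than drink lead

Trigram counts meeting the condition (exactly 2 times):
  drink than drink: 2
  lead again lead: 2
  than drink lead: 2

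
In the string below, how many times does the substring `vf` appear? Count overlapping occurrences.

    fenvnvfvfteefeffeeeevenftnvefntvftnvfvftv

5

Sliding a length-2 window over the 41 characters (40 positions):
  position 6–7: vf
  position 8–9: vf
  position 32–33: vf
  position 36–37: vf
  position 38–39: vf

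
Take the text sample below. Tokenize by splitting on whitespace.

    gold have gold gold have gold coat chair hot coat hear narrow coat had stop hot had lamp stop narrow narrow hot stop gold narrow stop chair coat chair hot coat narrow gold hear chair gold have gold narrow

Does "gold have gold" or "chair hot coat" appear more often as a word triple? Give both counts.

"gold have gold" (3 vs 2)

"gold have gold": 3 occurrences
"chair hot coat": 2 occurrences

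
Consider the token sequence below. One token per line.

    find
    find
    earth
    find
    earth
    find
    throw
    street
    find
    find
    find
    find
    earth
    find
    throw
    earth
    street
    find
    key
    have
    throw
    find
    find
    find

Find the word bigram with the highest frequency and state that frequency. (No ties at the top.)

"find find", 6 times

Bigram frequencies (highest first):
  find find: 6
  find earth: 3
  earth find: 3
  find throw: 2
  street find: 2
  throw street: 1
  … (6 more, each ≤ 1)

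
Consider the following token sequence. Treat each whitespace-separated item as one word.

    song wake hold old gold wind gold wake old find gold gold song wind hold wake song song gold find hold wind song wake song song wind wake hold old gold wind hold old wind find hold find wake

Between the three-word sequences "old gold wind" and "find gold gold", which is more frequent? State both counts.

"old gold wind" (2 vs 1)

"old gold wind": 2 occurrences
"find gold gold": 1 occurrence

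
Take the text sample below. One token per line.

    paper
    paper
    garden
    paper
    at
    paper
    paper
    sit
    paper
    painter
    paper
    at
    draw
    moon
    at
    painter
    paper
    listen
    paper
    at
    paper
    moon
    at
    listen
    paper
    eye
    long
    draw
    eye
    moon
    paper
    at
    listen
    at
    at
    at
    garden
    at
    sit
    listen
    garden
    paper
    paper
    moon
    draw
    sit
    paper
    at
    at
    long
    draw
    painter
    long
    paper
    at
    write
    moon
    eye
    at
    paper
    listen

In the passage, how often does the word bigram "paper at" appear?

6

Scanning the 60 overlapping bigram windows for "paper at":
  position 4–5: paper at
  position 11–12: paper at
  position 19–20: paper at
  position 31–32: paper at
  position 47–48: paper at
  position 54–55: paper at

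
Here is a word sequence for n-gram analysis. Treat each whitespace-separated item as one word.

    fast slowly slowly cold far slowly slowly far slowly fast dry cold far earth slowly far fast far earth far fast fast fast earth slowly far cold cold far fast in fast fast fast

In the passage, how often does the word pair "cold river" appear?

0

Scanning the 33 overlapping bigram windows for "cold river":
  (none found)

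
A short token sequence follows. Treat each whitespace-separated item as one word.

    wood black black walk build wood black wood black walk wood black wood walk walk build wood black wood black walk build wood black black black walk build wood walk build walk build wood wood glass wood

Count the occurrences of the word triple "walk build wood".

Scanning the 35 overlapping trigram windows for "walk build wood":
  position 4–6: walk build wood
  position 15–17: walk build wood
  position 21–23: walk build wood
  position 27–29: walk build wood
  position 32–34: walk build wood

5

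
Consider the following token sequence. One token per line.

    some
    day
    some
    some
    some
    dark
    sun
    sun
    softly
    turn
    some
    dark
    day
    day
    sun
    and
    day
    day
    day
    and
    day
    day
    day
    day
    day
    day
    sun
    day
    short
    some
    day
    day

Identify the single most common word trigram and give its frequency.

"day day day", 5 times

Trigram frequencies (highest first):
  day day day: 5
  day day sun: 2
  and day day: 2
  some day some: 1
  day some some: 1
  some some some: 1
  … (18 more, each ≤ 1)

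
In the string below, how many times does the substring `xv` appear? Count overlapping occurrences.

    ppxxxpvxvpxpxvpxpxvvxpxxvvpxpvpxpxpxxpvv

4

Sliding a length-2 window over the 40 characters (39 positions):
  position 8–9: xv
  position 13–14: xv
  position 18–19: xv
  position 24–25: xv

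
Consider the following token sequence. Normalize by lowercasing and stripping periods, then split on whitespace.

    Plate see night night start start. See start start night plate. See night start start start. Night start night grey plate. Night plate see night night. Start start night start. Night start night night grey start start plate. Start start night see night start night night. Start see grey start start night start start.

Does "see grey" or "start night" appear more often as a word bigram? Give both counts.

"see grey": 1 occurrence
"start night": 9 occurrences

"start night" (9 vs 1)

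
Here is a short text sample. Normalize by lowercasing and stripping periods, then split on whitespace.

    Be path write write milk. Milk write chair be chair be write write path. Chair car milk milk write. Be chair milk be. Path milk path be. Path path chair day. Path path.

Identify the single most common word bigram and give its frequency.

"be path", 3 times

Bigram frequencies (highest first):
  be path: 3
  write write: 2
  milk milk: 2
  milk write: 2
  chair be: 2
  be chair: 2
  … (17 more, each ≤ 2)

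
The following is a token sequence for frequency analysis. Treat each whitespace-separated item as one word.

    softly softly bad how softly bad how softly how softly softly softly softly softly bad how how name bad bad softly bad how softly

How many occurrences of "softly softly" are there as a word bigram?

5

Scanning the 23 overlapping bigram windows for "softly softly":
  position 1–2: softly softly
  position 10–11: softly softly
  position 11–12: softly softly
  position 12–13: softly softly
  position 13–14: softly softly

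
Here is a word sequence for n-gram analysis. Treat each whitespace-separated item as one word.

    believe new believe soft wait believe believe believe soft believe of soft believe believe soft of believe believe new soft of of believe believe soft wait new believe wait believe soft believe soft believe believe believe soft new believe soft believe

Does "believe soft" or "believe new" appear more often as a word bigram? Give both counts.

"believe soft" (8 vs 2)

"believe soft": 8 occurrences
"believe new": 2 occurrences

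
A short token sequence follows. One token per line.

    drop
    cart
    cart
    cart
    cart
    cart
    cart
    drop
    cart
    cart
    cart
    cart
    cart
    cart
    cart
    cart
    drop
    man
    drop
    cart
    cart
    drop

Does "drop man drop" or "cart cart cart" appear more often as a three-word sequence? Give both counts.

"cart cart cart" (10 vs 1)

"drop man drop": 1 occurrence
"cart cart cart": 10 occurrences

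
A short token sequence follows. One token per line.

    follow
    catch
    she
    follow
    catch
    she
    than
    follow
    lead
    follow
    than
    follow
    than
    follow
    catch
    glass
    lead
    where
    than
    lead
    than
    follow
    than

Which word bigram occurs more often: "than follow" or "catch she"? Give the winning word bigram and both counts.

"than follow": 4 occurrences
"catch she": 2 occurrences

"than follow" (4 vs 2)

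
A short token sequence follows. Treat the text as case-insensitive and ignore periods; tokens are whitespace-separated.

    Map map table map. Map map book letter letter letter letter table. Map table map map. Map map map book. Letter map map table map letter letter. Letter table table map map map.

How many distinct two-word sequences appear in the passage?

10

33 tokens → 32 bigram windows in total.
Repeated bigrams (each contributes count−1 duplicates):
  map map: 10
  letter letter: 5
  table map: 5
  map table: 3
  book letter: 2
  letter table: 2
  map book: 2
22 duplicate windows → 32 − 22 = 10 distinct.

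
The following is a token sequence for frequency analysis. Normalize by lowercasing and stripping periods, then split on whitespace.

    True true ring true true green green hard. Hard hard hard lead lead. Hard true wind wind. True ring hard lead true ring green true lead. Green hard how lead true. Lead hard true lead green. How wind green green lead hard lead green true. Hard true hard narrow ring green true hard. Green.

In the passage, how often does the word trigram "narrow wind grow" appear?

Scanning the 52 overlapping trigram windows for "narrow wind grow":
  (none found)

0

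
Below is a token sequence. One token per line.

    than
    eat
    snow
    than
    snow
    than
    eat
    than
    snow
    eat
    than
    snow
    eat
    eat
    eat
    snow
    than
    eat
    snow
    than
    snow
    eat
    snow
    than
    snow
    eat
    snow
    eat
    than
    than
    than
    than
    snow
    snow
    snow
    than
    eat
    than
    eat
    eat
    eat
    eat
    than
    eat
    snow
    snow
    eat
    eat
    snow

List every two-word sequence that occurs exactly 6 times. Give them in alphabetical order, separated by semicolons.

Bigram counts meeting the condition (exactly 6 times):
  eat eat: 6
  snow eat: 6
  snow than: 6
  than eat: 6
  than snow: 6

eat eat; snow eat; snow than; than eat; than snow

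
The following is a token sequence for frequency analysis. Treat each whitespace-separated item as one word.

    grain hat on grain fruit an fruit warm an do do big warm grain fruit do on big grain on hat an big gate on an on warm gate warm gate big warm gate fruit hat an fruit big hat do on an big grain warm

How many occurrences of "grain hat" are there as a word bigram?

Scanning the 45 overlapping bigram windows for "grain hat":
  position 1–2: grain hat

1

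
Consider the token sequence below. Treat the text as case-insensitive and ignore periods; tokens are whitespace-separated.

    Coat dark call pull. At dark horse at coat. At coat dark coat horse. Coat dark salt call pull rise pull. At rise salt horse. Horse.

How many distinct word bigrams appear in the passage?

20

26 tokens → 25 bigram windows in total.
Repeated bigrams (each contributes count−1 duplicates):
  coat dark: 3
  at coat: 2
  call pull: 2
  pull at: 2
5 duplicate windows → 25 − 5 = 20 distinct.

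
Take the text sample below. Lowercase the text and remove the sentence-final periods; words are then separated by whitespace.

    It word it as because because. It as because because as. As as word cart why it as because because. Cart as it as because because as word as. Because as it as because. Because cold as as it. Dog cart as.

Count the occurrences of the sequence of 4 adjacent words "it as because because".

5

Scanning the 39 overlapping 4-gram windows for "it as because because":
  position 3–6: it as because because
  position 7–10: it as because because
  position 17–20: it as because because
  position 23–26: it as because because
  position 32–35: it as because because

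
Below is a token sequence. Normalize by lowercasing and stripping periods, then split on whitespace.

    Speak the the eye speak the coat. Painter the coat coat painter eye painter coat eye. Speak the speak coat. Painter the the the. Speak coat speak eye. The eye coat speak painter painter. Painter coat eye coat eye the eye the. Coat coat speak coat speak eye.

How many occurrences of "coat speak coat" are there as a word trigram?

Scanning the 46 overlapping trigram windows for "coat speak coat":
  position 44–46: coat speak coat

1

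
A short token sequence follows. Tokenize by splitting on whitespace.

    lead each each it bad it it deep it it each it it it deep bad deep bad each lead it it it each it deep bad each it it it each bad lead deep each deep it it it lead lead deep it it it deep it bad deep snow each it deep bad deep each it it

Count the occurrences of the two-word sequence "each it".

Scanning the 58 overlapping bigram windows for "each it":
  position 3–4: each it
  position 11–12: each it
  position 24–25: each it
  position 28–29: each it
  position 52–53: each it
  position 57–58: each it

6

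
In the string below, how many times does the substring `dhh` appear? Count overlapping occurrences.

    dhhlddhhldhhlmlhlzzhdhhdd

Sliding a length-3 window over the 25 characters (23 positions):
  position 1–3: dhh
  position 6–8: dhh
  position 10–12: dhh
  position 21–23: dhh

4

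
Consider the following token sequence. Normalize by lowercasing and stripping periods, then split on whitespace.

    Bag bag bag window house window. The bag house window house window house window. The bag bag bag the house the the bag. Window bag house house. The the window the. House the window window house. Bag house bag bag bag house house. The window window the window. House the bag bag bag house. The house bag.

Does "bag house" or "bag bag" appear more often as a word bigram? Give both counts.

"bag house": 5 occurrences
"bag bag": 8 occurrences

"bag bag" (8 vs 5)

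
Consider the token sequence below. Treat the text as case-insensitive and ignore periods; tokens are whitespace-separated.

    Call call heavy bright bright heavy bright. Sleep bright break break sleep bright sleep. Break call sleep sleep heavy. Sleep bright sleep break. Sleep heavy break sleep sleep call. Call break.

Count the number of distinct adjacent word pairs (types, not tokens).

19

31 tokens → 30 bigram windows in total.
Repeated bigrams (each contributes count−1 duplicates):
  break sleep: 3
  bright sleep: 3
  sleep bright: 3
  call call: 2
  heavy bright: 2
  sleep break: 2
  sleep heavy: 2
  sleep sleep: 2
11 duplicate windows → 30 − 11 = 19 distinct.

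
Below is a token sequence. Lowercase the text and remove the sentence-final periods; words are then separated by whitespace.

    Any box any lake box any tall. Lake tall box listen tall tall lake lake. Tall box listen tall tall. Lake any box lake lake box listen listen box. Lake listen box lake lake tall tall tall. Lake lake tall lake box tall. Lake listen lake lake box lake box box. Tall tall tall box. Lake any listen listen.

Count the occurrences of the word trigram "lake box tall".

Scanning the 57 overlapping trigram windows for "lake box tall":
  position 41–43: lake box tall

1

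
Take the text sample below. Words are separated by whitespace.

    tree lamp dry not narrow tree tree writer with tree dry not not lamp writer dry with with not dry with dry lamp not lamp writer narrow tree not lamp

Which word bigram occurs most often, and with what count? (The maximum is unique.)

Bigram frequencies (highest first):
  not lamp: 3
  dry not: 2
  narrow tree: 2
  lamp writer: 2
  dry with: 2
  tree lamp: 1
  … (17 more, each ≤ 1)

"not lamp", 3 times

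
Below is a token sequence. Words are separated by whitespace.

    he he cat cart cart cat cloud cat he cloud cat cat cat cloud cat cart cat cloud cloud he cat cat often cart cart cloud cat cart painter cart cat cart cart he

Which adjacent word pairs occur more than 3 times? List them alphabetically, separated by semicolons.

cat cart; cloud cat

Bigram counts meeting the condition (more than 3 times):
  cat cart: 4
  cloud cat: 4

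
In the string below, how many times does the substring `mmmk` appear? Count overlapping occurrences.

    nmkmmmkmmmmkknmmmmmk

3

Sliding a length-4 window over the 20 characters (17 positions):
  position 4–7: mmmk
  position 9–12: mmmk
  position 17–20: mmmk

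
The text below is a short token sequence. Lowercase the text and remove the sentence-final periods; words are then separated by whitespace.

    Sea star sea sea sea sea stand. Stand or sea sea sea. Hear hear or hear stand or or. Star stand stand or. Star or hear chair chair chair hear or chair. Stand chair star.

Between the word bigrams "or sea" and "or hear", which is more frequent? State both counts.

"or hear" (2 vs 1)

"or sea": 1 occurrence
"or hear": 2 occurrences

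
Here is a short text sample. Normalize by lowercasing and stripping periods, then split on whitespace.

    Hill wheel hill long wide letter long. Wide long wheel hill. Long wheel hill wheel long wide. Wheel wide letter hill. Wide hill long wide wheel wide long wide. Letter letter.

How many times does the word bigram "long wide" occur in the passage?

Scanning the 30 overlapping bigram windows for "long wide":
  position 4–5: long wide
  position 7–8: long wide
  position 16–17: long wide
  position 24–25: long wide
  position 28–29: long wide

5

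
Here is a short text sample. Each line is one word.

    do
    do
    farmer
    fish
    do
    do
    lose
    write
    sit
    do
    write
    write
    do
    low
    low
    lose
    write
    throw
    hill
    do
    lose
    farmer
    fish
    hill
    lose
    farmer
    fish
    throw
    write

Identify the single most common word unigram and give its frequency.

Unigram frequencies (highest first):
  do: 7
  write: 5
  lose: 4
  farmer: 3
  fish: 3
  low: 2
  … (3 more, each ≤ 2)

"do", 7 times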